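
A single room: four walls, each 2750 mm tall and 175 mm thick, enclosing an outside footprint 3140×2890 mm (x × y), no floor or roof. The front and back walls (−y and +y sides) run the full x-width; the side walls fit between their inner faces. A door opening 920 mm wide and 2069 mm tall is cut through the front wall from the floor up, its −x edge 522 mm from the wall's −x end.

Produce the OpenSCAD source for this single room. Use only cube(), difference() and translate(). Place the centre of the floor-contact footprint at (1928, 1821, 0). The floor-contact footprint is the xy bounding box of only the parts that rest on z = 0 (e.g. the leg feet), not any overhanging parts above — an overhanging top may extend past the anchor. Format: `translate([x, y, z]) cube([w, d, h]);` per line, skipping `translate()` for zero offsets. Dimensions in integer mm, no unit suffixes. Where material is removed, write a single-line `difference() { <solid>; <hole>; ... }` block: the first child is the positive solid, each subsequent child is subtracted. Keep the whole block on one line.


difference() { translate([358, 376, 0]) cube([3140, 175, 2750]); translate([880, 376, 0]) cube([920, 175, 2069]); }
translate([358, 3091, 0]) cube([3140, 175, 2750]);
translate([358, 551, 0]) cube([175, 2540, 2750]);
translate([3323, 551, 0]) cube([175, 2540, 2750]);


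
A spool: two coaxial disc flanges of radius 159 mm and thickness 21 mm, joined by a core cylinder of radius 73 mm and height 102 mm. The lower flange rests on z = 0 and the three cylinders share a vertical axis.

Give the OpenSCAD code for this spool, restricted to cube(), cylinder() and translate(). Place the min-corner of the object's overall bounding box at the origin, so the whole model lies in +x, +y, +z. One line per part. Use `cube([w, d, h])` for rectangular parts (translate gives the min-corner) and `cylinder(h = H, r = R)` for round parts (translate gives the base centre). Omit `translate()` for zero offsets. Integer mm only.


translate([159, 159, 0]) cylinder(h = 21, r = 159);
translate([159, 159, 21]) cylinder(h = 102, r = 73);
translate([159, 159, 123]) cylinder(h = 21, r = 159);


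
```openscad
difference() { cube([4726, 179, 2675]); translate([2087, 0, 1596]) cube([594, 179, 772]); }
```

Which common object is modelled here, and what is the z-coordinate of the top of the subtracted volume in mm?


A wall with a window opening. The window head height is 2368 mm.

A wall with a rectangular opening subtracted — a window. Sill at z = 1596, opening 772 mm tall, so the head is at 1596 + 772 = 2368 mm.


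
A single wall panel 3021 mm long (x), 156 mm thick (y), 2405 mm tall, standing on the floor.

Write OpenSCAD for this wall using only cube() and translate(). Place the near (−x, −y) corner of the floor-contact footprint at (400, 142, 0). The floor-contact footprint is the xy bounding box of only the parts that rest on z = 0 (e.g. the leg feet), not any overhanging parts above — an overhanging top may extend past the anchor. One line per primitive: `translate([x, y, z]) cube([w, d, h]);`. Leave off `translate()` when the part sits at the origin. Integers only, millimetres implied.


translate([400, 142, 0]) cube([3021, 156, 2405]);


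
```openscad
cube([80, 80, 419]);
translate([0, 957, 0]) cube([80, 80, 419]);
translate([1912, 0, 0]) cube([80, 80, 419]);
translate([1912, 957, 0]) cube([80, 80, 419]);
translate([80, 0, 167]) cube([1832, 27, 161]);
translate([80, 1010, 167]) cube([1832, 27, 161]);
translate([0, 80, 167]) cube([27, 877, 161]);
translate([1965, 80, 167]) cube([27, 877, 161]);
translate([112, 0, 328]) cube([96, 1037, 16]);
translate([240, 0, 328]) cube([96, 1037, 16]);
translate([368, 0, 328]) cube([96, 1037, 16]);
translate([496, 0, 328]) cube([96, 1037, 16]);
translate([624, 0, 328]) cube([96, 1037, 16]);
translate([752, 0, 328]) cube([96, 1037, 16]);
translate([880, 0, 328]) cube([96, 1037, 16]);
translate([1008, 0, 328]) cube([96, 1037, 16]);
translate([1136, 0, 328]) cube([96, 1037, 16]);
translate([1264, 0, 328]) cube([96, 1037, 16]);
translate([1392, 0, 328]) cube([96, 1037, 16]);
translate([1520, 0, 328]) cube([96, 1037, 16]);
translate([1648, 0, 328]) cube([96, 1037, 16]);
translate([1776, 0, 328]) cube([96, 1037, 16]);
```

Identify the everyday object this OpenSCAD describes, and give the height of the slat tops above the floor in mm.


A bed frame. The slat-top height is 344 mm.

Four posts, four rails, and a row of slats — a bed frame. Slats sit on the rails at z = 167 + 161 = 328; with slat thickness 16, the top is 344 mm.


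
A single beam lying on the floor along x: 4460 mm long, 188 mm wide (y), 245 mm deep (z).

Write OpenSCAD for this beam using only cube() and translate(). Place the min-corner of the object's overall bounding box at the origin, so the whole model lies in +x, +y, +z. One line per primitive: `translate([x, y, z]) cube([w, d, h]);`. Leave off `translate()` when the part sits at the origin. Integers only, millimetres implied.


cube([4460, 188, 245]);


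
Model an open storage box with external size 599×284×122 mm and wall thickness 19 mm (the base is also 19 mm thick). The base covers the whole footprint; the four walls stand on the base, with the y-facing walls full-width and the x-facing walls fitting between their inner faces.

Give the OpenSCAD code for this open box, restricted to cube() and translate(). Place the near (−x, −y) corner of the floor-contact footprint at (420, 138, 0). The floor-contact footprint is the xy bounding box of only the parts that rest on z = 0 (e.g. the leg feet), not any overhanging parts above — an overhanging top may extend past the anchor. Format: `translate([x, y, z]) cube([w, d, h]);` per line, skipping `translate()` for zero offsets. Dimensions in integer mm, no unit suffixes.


translate([420, 138, 0]) cube([599, 284, 19]);
translate([420, 138, 19]) cube([599, 19, 103]);
translate([420, 403, 19]) cube([599, 19, 103]);
translate([420, 157, 19]) cube([19, 246, 103]);
translate([1000, 157, 19]) cube([19, 246, 103]);


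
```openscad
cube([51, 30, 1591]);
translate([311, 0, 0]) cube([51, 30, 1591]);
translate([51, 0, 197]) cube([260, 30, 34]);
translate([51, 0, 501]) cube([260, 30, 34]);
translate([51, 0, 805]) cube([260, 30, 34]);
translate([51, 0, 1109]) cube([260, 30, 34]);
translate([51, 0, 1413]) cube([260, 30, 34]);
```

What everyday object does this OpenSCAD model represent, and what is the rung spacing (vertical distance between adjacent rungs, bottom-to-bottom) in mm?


A ladder. The rung spacing is 304 mm.

Two tall 51×30 posts with 5 short bars between them — a ladder. Adjacent rungs sit at z = 197 and z = 501, so the spacing is 501 − 197 = 304 mm.


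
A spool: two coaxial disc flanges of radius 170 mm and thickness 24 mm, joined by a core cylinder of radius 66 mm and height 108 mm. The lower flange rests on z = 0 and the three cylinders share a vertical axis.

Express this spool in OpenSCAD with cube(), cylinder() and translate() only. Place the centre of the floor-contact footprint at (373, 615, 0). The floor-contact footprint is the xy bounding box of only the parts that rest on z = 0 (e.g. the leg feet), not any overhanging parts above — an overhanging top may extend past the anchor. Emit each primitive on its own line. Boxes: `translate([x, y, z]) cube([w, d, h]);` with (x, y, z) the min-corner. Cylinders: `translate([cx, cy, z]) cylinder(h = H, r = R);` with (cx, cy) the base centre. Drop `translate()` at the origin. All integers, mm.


translate([373, 615, 0]) cylinder(h = 24, r = 170);
translate([373, 615, 24]) cylinder(h = 108, r = 66);
translate([373, 615, 132]) cylinder(h = 24, r = 170);


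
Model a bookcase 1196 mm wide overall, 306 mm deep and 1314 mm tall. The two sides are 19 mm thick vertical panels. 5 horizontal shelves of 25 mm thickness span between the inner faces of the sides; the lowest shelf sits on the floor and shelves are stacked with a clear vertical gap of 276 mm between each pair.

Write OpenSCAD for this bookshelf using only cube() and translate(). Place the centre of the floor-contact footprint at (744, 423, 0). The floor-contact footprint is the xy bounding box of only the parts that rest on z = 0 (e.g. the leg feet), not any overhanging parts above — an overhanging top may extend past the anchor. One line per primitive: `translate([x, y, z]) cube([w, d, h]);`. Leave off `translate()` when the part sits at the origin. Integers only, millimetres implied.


translate([146, 270, 0]) cube([19, 306, 1314]);
translate([1323, 270, 0]) cube([19, 306, 1314]);
translate([165, 270, 0]) cube([1158, 306, 25]);
translate([165, 270, 301]) cube([1158, 306, 25]);
translate([165, 270, 602]) cube([1158, 306, 25]);
translate([165, 270, 903]) cube([1158, 306, 25]);
translate([165, 270, 1204]) cube([1158, 306, 25]);


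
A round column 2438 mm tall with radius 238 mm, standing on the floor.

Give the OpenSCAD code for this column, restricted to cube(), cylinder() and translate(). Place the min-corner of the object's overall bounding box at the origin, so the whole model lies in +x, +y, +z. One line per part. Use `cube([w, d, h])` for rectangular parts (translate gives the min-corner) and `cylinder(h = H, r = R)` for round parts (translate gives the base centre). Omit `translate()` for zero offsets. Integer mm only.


translate([238, 238, 0]) cylinder(h = 2438, r = 238);


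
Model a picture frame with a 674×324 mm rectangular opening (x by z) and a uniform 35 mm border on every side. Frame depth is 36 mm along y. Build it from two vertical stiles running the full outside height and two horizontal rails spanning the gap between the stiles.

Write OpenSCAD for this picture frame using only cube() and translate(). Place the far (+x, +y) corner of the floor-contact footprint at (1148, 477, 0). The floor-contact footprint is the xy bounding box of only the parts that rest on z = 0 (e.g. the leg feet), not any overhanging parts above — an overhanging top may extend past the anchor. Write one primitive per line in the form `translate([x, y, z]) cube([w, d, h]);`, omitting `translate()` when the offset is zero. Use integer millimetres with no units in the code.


translate([404, 441, 0]) cube([35, 36, 394]);
translate([1113, 441, 0]) cube([35, 36, 394]);
translate([439, 441, 0]) cube([674, 36, 35]);
translate([439, 441, 359]) cube([674, 36, 35]);


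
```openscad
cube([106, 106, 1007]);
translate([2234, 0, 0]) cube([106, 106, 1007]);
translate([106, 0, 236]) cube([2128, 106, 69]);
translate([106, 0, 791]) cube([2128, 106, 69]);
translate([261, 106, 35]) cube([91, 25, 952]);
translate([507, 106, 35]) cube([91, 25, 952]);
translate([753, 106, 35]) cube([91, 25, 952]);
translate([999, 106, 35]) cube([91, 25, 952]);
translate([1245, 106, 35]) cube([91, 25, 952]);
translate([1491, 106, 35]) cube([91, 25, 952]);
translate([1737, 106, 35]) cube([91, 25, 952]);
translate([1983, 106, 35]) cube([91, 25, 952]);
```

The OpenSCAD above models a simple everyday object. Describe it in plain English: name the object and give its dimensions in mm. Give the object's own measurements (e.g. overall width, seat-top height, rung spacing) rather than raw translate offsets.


A fence section. Two 106×106 mm posts, 1007 mm tall, stand on the floor with a clear span of 2128 mm between their inner faces. Two horizontal rails of 106×69 mm section span the gap between the posts with their undersides at z = 236 mm and z = 791 mm, flush with the posts' −y face. 8 pickets, each 91 mm wide, 25 mm thick and 952 mm tall, are fixed to the +y face of the rails with their bottoms at z = 35 mm, spaced across the span with a 155 mm gap after the −x post and between neighbouring pickets, with 160 mm left before the +x post.


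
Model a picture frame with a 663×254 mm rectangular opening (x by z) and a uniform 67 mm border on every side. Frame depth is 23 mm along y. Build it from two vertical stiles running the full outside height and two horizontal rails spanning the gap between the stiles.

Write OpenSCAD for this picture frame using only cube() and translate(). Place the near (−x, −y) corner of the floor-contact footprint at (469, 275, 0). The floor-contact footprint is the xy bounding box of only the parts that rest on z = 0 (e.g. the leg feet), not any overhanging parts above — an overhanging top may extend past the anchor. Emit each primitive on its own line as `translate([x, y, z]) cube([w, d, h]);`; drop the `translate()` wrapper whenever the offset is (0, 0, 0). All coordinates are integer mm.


translate([469, 275, 0]) cube([67, 23, 388]);
translate([1199, 275, 0]) cube([67, 23, 388]);
translate([536, 275, 0]) cube([663, 23, 67]);
translate([536, 275, 321]) cube([663, 23, 67]);


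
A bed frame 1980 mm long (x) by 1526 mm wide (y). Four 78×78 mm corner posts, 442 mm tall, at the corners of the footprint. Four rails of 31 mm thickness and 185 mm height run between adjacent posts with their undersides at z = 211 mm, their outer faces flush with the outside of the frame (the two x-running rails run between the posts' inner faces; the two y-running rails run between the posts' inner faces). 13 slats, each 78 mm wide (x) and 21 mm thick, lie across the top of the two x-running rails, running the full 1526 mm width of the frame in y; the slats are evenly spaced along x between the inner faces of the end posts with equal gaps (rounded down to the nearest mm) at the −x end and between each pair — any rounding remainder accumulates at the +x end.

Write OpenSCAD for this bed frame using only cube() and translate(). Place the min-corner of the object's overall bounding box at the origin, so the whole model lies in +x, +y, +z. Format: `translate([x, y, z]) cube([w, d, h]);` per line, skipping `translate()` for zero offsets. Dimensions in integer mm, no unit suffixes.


cube([78, 78, 442]);
translate([0, 1448, 0]) cube([78, 78, 442]);
translate([1902, 0, 0]) cube([78, 78, 442]);
translate([1902, 1448, 0]) cube([78, 78, 442]);
translate([78, 0, 211]) cube([1824, 31, 185]);
translate([78, 1495, 211]) cube([1824, 31, 185]);
translate([0, 78, 211]) cube([31, 1370, 185]);
translate([1949, 78, 211]) cube([31, 1370, 185]);
translate([135, 0, 396]) cube([78, 1526, 21]);
translate([270, 0, 396]) cube([78, 1526, 21]);
translate([405, 0, 396]) cube([78, 1526, 21]);
translate([540, 0, 396]) cube([78, 1526, 21]);
translate([675, 0, 396]) cube([78, 1526, 21]);
translate([810, 0, 396]) cube([78, 1526, 21]);
translate([945, 0, 396]) cube([78, 1526, 21]);
translate([1080, 0, 396]) cube([78, 1526, 21]);
translate([1215, 0, 396]) cube([78, 1526, 21]);
translate([1350, 0, 396]) cube([78, 1526, 21]);
translate([1485, 0, 396]) cube([78, 1526, 21]);
translate([1620, 0, 396]) cube([78, 1526, 21]);
translate([1755, 0, 396]) cube([78, 1526, 21]);


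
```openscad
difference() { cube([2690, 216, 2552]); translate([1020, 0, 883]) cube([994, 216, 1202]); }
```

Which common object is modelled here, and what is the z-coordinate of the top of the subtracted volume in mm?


A wall with a window opening. The window head height is 2085 mm.

A wall with a rectangular opening subtracted — a window. Sill at z = 883, opening 1202 mm tall, so the head is at 883 + 1202 = 2085 mm.


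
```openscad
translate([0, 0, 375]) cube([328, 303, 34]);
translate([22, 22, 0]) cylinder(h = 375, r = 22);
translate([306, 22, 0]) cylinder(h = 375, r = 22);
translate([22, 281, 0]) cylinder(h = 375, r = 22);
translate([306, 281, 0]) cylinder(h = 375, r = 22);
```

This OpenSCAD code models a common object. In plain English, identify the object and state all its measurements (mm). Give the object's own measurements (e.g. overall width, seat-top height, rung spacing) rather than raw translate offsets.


A simple wooden stool: a rectangular seat 328 mm (x) by 303 mm (y), 34 mm thick, top face at z = 409 mm, on four round legs, each 44 mm in diameter. The legs rest on z = 0, each leg's axis is inset half a diameter from the nearest pair of seat edges (so the leg's bounding box is flush with the corner).


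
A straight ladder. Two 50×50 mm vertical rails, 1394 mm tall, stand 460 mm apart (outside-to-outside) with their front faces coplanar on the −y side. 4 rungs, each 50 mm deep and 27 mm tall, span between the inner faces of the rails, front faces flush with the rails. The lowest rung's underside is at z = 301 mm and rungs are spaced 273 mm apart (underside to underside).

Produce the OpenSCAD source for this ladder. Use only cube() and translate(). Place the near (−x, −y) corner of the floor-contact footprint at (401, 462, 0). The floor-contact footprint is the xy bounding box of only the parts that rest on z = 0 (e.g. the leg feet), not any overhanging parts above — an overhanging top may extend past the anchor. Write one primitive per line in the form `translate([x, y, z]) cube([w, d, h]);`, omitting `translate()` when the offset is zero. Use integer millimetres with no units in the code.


// rung span = 460 - 2*50 = 360
// rung[k] z = 301 + k*273
translate([401, 462, 0]) cube([50, 50, 1394]);
translate([811, 462, 0]) cube([50, 50, 1394]);
translate([451, 462, 301]) cube([360, 50, 27]);
translate([451, 462, 574]) cube([360, 50, 27]);
translate([451, 462, 847]) cube([360, 50, 27]);
translate([451, 462, 1120]) cube([360, 50, 27]);


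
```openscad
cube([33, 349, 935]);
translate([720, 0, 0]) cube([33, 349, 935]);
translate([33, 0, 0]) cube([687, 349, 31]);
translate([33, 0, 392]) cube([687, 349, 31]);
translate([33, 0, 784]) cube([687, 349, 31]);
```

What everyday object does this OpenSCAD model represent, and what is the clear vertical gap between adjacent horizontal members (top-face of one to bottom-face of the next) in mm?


A bookshelf. The clear shelf gap is 361 mm.

Two tall side panels with 3 horizontal boards between them — a bookshelf. The first two shelf undersides are at z = 0 and z = 392; with shelf thickness 31, the clear gap is 392 − 0 − 31 = 361 mm.


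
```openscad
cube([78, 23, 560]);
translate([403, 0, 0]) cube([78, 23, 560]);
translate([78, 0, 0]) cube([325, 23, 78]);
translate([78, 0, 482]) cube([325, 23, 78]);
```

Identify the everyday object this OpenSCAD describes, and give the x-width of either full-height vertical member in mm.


A picture frame. The border width is 78 mm.

Four thin pieces enclosing a rectangular opening — a picture frame. The two full-height stiles are 560 mm tall; the top rail sits at z = 482 and is 78 mm tall, so the border above the opening is 560 − 482 = 78 mm, matching the stile x-width.


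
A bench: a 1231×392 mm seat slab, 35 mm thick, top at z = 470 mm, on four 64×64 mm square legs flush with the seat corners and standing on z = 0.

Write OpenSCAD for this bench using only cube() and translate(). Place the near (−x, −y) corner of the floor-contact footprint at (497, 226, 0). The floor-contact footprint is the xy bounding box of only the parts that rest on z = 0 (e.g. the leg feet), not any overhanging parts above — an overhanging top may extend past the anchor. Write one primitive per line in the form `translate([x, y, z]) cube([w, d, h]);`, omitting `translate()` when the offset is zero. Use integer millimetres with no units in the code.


// leg_h = 470 − 35 = 435
translate([497, 226, 435]) cube([1231, 392, 35]);
translate([497, 226, 0]) cube([64, 64, 435]);
translate([497, 554, 0]) cube([64, 64, 435]);
translate([1664, 226, 0]) cube([64, 64, 435]);
translate([1664, 554, 0]) cube([64, 64, 435]);


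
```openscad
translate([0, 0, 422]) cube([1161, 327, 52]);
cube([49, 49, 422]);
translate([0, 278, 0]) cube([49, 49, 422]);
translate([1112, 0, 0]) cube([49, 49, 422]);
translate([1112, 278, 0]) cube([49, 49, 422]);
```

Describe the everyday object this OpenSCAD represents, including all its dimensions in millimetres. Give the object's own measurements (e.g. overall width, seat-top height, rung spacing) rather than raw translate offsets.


A long wooden bench with a 1161 mm (x) × 327 mm (y) seat, 52 mm thick, its top surface 474 mm above the floor. Four 49 mm square legs at the seat corners, flush with the edges, run from z = 0 to the seat underside.


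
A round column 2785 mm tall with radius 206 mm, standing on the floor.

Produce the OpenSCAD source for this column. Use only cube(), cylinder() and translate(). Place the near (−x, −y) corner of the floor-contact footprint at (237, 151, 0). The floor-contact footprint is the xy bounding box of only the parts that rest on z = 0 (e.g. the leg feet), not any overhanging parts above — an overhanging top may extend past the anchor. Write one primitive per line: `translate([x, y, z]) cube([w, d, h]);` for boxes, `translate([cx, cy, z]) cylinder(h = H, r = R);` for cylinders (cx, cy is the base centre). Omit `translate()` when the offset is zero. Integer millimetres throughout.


translate([443, 357, 0]) cylinder(h = 2785, r = 206);


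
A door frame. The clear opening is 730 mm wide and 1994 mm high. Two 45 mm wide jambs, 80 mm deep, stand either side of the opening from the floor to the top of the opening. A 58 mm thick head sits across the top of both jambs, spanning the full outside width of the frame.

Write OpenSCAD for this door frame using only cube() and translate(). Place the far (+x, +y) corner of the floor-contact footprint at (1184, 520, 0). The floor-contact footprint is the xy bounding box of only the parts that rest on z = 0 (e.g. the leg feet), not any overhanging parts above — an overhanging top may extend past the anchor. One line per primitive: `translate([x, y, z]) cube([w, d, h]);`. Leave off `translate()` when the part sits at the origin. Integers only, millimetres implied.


translate([364, 440, 0]) cube([45, 80, 1994]);
translate([1139, 440, 0]) cube([45, 80, 1994]);
translate([364, 440, 1994]) cube([820, 80, 58]);


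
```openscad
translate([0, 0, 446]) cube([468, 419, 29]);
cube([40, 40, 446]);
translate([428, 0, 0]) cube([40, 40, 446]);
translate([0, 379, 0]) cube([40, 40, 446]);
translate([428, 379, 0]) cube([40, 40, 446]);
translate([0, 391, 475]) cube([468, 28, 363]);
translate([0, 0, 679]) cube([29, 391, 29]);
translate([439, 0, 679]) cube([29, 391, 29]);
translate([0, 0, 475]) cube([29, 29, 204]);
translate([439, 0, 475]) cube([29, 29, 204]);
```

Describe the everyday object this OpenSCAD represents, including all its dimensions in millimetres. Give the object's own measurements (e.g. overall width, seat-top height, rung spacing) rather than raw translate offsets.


A chair. The seat is a 468×419×29 mm slab with its top at z = 475 mm, on four 40×40 mm corner legs (flush with the seat edges, standing on z = 0). A flat backrest 28 mm thick, 363 mm tall, spans the full seat width and rises from the seat top along its +y edge, rear face flush with the rear of the seat. Two armrests of 29×29 mm section run along each side from the seat's front edge to the front of the backrest, top faces 233 mm above the seat top and outer faces flush with the seat's x-edges; a 29×29 mm post under the front of each armrest stands on the seat at the front corner.


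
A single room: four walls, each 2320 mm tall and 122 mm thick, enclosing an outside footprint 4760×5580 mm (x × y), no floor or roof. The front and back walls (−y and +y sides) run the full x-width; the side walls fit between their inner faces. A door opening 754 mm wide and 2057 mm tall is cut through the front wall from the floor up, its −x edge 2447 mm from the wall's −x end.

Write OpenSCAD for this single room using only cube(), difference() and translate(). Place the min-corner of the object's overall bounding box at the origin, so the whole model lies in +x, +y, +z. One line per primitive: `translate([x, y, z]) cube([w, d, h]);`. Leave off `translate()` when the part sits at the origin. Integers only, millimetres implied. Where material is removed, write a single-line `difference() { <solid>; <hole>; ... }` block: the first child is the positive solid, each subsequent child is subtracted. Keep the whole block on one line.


difference() { cube([4760, 122, 2320]); translate([2447, 0, 0]) cube([754, 122, 2057]); }
translate([0, 5458, 0]) cube([4760, 122, 2320]);
translate([0, 122, 0]) cube([122, 5336, 2320]);
translate([4638, 122, 0]) cube([122, 5336, 2320]);


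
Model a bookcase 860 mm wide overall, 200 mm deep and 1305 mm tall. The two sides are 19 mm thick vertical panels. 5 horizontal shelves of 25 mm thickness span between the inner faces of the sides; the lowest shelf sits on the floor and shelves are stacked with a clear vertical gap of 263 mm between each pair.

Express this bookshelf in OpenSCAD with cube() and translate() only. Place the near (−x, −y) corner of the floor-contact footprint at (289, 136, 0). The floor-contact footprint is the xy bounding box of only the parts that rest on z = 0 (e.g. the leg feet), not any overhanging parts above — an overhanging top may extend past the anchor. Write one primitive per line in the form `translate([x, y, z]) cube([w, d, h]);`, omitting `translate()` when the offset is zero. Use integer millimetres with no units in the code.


translate([289, 136, 0]) cube([19, 200, 1305]);
translate([1130, 136, 0]) cube([19, 200, 1305]);
translate([308, 136, 0]) cube([822, 200, 25]);
translate([308, 136, 288]) cube([822, 200, 25]);
translate([308, 136, 576]) cube([822, 200, 25]);
translate([308, 136, 864]) cube([822, 200, 25]);
translate([308, 136, 1152]) cube([822, 200, 25]);


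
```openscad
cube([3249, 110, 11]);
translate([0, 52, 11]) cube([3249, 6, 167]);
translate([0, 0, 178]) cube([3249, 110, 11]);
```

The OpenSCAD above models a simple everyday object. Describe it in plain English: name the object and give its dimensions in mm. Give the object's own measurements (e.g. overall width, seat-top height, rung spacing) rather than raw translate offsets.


An I-beam lying along x, 3249 mm long. Overall section height 189 mm. Two flanges 110 mm wide (y) and 11 mm thick, one on the floor and one at the top; a web 6 mm thick runs between them, centred on the flange width.


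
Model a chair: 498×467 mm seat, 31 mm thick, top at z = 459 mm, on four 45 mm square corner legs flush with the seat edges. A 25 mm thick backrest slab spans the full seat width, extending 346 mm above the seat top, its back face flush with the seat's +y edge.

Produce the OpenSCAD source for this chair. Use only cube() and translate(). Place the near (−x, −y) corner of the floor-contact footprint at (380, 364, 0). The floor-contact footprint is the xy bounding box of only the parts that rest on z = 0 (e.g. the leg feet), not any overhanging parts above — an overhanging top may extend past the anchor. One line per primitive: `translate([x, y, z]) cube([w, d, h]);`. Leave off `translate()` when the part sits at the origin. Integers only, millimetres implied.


translate([380, 364, 428]) cube([498, 467, 31]);
translate([380, 364, 0]) cube([45, 45, 428]);
translate([833, 364, 0]) cube([45, 45, 428]);
translate([380, 786, 0]) cube([45, 45, 428]);
translate([833, 786, 0]) cube([45, 45, 428]);
translate([380, 806, 459]) cube([498, 25, 346]);


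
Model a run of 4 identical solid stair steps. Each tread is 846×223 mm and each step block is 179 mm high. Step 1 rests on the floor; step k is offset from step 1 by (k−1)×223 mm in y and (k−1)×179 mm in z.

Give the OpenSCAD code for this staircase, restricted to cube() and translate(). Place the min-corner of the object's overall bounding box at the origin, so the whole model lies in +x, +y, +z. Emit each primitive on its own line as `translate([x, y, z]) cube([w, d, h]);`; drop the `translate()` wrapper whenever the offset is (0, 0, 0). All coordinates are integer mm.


cube([846, 223, 179]);
translate([0, 223, 179]) cube([846, 223, 179]);
translate([0, 446, 358]) cube([846, 223, 179]);
translate([0, 669, 537]) cube([846, 223, 179]);


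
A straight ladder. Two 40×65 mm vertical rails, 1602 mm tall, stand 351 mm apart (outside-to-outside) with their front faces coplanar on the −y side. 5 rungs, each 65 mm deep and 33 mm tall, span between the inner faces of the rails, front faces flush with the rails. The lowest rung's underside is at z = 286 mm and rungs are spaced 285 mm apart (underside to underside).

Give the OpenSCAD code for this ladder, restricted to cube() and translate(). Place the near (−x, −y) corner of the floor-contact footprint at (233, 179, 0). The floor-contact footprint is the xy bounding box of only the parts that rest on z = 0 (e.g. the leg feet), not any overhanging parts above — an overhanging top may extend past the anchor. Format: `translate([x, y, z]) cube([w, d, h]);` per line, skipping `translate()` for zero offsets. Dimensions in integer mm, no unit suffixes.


translate([233, 179, 0]) cube([40, 65, 1602]);
translate([544, 179, 0]) cube([40, 65, 1602]);
translate([273, 179, 286]) cube([271, 65, 33]);
translate([273, 179, 571]) cube([271, 65, 33]);
translate([273, 179, 856]) cube([271, 65, 33]);
translate([273, 179, 1141]) cube([271, 65, 33]);
translate([273, 179, 1426]) cube([271, 65, 33]);


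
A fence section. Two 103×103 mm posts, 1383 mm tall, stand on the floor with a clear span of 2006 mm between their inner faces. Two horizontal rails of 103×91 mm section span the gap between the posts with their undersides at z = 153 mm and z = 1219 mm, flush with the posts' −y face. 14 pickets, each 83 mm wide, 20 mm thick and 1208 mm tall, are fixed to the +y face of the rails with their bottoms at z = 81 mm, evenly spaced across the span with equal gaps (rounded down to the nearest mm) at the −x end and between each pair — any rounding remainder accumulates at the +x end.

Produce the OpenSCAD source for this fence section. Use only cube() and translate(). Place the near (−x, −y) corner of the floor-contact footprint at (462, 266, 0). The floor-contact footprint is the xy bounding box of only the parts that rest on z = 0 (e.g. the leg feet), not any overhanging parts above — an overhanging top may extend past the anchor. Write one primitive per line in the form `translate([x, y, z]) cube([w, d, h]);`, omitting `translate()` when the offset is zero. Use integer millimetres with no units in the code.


translate([462, 266, 0]) cube([103, 103, 1383]);
translate([2571, 266, 0]) cube([103, 103, 1383]);
translate([565, 266, 153]) cube([2006, 103, 91]);
translate([565, 266, 1219]) cube([2006, 103, 91]);
translate([621, 369, 81]) cube([83, 20, 1208]);
translate([760, 369, 81]) cube([83, 20, 1208]);
translate([899, 369, 81]) cube([83, 20, 1208]);
translate([1038, 369, 81]) cube([83, 20, 1208]);
translate([1177, 369, 81]) cube([83, 20, 1208]);
translate([1316, 369, 81]) cube([83, 20, 1208]);
translate([1455, 369, 81]) cube([83, 20, 1208]);
translate([1594, 369, 81]) cube([83, 20, 1208]);
translate([1733, 369, 81]) cube([83, 20, 1208]);
translate([1872, 369, 81]) cube([83, 20, 1208]);
translate([2011, 369, 81]) cube([83, 20, 1208]);
translate([2150, 369, 81]) cube([83, 20, 1208]);
translate([2289, 369, 81]) cube([83, 20, 1208]);
translate([2428, 369, 81]) cube([83, 20, 1208]);


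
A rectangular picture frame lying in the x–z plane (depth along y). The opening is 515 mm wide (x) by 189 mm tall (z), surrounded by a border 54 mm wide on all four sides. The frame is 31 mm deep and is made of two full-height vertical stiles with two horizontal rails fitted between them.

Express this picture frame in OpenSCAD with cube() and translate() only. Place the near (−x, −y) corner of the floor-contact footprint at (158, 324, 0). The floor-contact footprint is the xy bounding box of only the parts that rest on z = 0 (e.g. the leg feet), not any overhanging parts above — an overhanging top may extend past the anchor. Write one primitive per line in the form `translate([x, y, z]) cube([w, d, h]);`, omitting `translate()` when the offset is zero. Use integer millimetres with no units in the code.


translate([158, 324, 0]) cube([54, 31, 297]);
translate([727, 324, 0]) cube([54, 31, 297]);
translate([212, 324, 0]) cube([515, 31, 54]);
translate([212, 324, 243]) cube([515, 31, 54]);


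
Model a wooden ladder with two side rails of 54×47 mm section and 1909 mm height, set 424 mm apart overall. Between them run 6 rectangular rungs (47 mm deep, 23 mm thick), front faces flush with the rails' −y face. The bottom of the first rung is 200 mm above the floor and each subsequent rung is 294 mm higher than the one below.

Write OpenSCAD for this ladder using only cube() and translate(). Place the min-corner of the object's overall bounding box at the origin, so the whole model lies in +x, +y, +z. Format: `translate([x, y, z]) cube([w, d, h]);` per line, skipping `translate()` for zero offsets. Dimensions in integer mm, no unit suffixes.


cube([54, 47, 1909]);
translate([370, 0, 0]) cube([54, 47, 1909]);
translate([54, 0, 200]) cube([316, 47, 23]);
translate([54, 0, 494]) cube([316, 47, 23]);
translate([54, 0, 788]) cube([316, 47, 23]);
translate([54, 0, 1082]) cube([316, 47, 23]);
translate([54, 0, 1376]) cube([316, 47, 23]);
translate([54, 0, 1670]) cube([316, 47, 23]);


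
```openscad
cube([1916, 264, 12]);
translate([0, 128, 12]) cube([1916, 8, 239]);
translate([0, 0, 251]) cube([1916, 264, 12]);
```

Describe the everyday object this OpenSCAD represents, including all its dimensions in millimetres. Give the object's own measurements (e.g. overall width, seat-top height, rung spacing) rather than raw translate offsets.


An I-beam lying along x, 1916 mm long. Overall section height 263 mm. Two flanges 264 mm wide (y) and 12 mm thick, one on the floor and one at the top; a web 8 mm thick runs between them, centred on the flange width.


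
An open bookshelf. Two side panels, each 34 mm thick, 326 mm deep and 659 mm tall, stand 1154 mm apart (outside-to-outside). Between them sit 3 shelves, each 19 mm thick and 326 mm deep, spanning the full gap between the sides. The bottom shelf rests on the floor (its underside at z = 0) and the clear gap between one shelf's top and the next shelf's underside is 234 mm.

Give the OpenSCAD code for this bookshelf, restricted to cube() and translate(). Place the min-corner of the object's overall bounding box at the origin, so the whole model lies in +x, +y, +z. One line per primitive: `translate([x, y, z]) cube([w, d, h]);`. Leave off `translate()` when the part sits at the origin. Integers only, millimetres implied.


cube([34, 326, 659]);
translate([1120, 0, 0]) cube([34, 326, 659]);
translate([34, 0, 0]) cube([1086, 326, 19]);
translate([34, 0, 253]) cube([1086, 326, 19]);
translate([34, 0, 506]) cube([1086, 326, 19]);


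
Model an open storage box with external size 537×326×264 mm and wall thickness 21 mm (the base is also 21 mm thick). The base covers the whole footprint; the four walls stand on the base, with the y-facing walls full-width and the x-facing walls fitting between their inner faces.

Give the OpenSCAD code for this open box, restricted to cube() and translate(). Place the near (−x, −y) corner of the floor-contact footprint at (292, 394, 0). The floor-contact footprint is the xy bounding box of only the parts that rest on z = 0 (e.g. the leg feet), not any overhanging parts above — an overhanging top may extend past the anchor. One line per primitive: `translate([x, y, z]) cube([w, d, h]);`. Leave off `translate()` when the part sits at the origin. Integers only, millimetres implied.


translate([292, 394, 0]) cube([537, 326, 21]);
translate([292, 394, 21]) cube([537, 21, 243]);
translate([292, 699, 21]) cube([537, 21, 243]);
translate([292, 415, 21]) cube([21, 284, 243]);
translate([808, 415, 21]) cube([21, 284, 243]);


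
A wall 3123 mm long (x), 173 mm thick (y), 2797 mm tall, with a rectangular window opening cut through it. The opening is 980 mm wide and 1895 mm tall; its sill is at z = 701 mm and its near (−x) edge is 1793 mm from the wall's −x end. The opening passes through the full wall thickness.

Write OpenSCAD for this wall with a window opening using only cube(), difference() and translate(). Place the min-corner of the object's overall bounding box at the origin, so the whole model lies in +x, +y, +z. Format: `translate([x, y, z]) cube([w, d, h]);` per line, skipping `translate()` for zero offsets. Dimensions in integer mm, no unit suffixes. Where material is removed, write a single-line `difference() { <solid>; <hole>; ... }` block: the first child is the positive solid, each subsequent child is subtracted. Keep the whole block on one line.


difference() { cube([3123, 173, 2797]); translate([1793, 0, 701]) cube([980, 173, 1895]); }


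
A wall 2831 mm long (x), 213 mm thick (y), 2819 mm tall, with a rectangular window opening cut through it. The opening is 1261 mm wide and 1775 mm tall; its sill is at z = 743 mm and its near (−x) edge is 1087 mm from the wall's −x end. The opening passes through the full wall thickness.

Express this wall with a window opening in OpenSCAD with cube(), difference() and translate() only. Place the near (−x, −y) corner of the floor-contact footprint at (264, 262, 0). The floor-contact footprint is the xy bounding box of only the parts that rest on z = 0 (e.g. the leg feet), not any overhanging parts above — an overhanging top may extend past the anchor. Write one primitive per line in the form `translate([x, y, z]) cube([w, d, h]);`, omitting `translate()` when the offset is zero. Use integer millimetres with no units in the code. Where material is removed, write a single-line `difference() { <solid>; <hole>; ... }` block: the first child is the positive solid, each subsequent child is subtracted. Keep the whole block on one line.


difference() { translate([264, 262, 0]) cube([2831, 213, 2819]); translate([1351, 262, 743]) cube([1261, 213, 1775]); }


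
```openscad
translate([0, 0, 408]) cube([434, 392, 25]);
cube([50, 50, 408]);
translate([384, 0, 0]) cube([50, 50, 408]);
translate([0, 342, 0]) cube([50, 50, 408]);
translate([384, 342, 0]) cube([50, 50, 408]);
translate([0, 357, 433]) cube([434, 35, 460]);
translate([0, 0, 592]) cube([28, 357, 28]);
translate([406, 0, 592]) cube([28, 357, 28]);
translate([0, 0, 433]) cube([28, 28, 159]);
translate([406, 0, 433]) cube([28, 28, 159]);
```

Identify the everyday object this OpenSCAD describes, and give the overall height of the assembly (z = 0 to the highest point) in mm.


A chair. The overall height is 893 mm.

A slab on four corner posts with a tall panel at the back — a chair. The seat slab sits at z = 408 with thickness 25, and the 460 mm backrest starts at the seat top, so the overall height is 408 + 25 + 460 = 893 mm.


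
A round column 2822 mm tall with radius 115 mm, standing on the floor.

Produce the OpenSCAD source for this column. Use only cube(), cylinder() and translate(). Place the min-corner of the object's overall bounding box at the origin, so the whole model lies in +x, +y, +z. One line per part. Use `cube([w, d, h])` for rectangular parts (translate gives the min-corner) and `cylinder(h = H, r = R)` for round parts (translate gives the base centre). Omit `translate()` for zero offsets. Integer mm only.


translate([115, 115, 0]) cylinder(h = 2822, r = 115);


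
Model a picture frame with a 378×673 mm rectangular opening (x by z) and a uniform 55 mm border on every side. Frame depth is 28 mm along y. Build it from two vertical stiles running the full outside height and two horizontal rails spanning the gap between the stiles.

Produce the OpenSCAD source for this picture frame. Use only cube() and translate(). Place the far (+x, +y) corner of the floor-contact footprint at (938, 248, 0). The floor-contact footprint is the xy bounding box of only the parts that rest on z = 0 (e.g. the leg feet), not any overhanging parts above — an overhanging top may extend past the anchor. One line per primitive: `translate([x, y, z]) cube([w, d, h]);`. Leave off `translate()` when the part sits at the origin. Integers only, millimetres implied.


translate([450, 220, 0]) cube([55, 28, 783]);
translate([883, 220, 0]) cube([55, 28, 783]);
translate([505, 220, 0]) cube([378, 28, 55]);
translate([505, 220, 728]) cube([378, 28, 55]);


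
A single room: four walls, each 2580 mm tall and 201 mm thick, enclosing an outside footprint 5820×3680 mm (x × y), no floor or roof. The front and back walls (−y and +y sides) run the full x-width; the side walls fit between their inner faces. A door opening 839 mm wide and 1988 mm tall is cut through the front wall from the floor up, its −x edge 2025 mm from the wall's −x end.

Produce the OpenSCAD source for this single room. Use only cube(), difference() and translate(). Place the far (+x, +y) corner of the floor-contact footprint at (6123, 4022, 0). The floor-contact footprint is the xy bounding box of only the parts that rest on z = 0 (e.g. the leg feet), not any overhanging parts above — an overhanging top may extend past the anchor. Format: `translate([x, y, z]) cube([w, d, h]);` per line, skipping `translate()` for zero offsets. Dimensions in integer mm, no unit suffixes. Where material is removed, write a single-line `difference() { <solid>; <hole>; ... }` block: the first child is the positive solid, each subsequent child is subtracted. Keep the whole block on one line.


difference() { translate([303, 342, 0]) cube([5820, 201, 2580]); translate([2328, 342, 0]) cube([839, 201, 1988]); }
translate([303, 3821, 0]) cube([5820, 201, 2580]);
translate([303, 543, 0]) cube([201, 3278, 2580]);
translate([5922, 543, 0]) cube([201, 3278, 2580]);
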